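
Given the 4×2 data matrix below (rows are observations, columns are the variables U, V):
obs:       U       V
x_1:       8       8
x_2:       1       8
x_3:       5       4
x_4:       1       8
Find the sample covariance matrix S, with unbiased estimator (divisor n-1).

Step 1 — column means:
  mean(U) = (8 + 1 + 5 + 1) / 4 = 15/4 = 3.75
  mean(V) = (8 + 8 + 4 + 8) / 4 = 28/4 = 7

Step 2 — sample covariance S[i,j] = (1/(n-1)) · Σ_k (x_{k,i} - mean_i) · (x_{k,j} - mean_j), with n-1 = 3.
  S[U,U] = ((4.25)·(4.25) + (-2.75)·(-2.75) + (1.25)·(1.25) + (-2.75)·(-2.75)) / 3 = 34.75/3 = 11.5833
  S[U,V] = ((4.25)·(1) + (-2.75)·(1) + (1.25)·(-3) + (-2.75)·(1)) / 3 = -5/3 = -1.6667
  S[V,V] = ((1)·(1) + (1)·(1) + (-3)·(-3) + (1)·(1)) / 3 = 12/3 = 4

S is symmetric (S[j,i] = S[i,j]). Assembling:

S = [[11.5833, -1.6667],
 [-1.6667, 4]]


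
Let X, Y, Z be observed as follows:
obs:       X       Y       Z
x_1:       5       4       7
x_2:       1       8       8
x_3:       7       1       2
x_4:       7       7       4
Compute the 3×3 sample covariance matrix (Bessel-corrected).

Step 1 — column means:
  mean(X) = (5 + 1 + 7 + 7) / 4 = 20/4 = 5
  mean(Y) = (4 + 8 + 1 + 7) / 4 = 20/4 = 5
  mean(Z) = (7 + 8 + 2 + 4) / 4 = 21/4 = 5.25

Step 2 — sample covariance S[i,j] = (1/(n-1)) · Σ_k (x_{k,i} - mean_i) · (x_{k,j} - mean_j), with n-1 = 3.
  S[X,X] = ((0)·(0) + (-4)·(-4) + (2)·(2) + (2)·(2)) / 3 = 24/3 = 8
  S[X,Y] = ((0)·(-1) + (-4)·(3) + (2)·(-4) + (2)·(2)) / 3 = -16/3 = -5.3333
  S[X,Z] = ((0)·(1.75) + (-4)·(2.75) + (2)·(-3.25) + (2)·(-1.25)) / 3 = -20/3 = -6.6667
  S[Y,Y] = ((-1)·(-1) + (3)·(3) + (-4)·(-4) + (2)·(2)) / 3 = 30/3 = 10
  S[Y,Z] = ((-1)·(1.75) + (3)·(2.75) + (-4)·(-3.25) + (2)·(-1.25)) / 3 = 17/3 = 5.6667
  S[Z,Z] = ((1.75)·(1.75) + (2.75)·(2.75) + (-3.25)·(-3.25) + (-1.25)·(-1.25)) / 3 = 22.75/3 = 7.5833

S is symmetric (S[j,i] = S[i,j]). Assembling:

S = [[8, -5.3333, -6.6667],
 [-5.3333, 10, 5.6667],
 [-6.6667, 5.6667, 7.5833]]


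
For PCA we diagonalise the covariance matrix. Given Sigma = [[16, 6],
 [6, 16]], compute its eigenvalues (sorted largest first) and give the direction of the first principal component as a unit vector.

Step 1 — characteristic polynomial of 2×2 Sigma:
  det(Sigma - λI) = λ² - trace · λ + det = 0.
  trace = 16 + 16 = 32, det = 16·16 - (6)² = 220.
Step 2 — discriminant:
  Δ = trace² - 4·det = 1024 - 880 = 144.
Step 3 — eigenvalues:
  λ = (trace ± √Δ)/2 = (32 ± 12)/2,
  λ_1 = 22,  λ_2 = 10.

Step 4 — unit eigenvector for λ_1: solve (Sigma - λ_1 I)v = 0. First row:
  (16 - 22)·v_x + (6)·v_y = 0, i.e. (-6)·v_x + (6)·v_y = 0,
  so v ∝ (b, λ_1 - a) = (6, 6) = u.
  ||u|| = √((6)² + (6)²) = √(72) ≈ 8.4853,
  v_1 = u/||u|| ≈ (0.7071, 0.7071) (||v_1|| = 1).

λ_1 = 22,  λ_2 = 10;  v_1 ≈ (0.7071, 0.7071)


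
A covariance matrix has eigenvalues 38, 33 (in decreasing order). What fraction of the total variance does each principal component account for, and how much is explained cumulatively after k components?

Step 1 — total variance = trace(Sigma) = Σ λ_i = 38 + 33 = 71.

Step 2 — fraction explained by component i = λ_i / Σ λ:
  PC1: 38/71 = 0.5352
  PC2: 33/71 = 0.4648

Step 3 — cumulative fraction after k components = (λ_1 + ... + λ_k) / Σ λ:
  k = 1: 38/71 = 0.5352
  k = 2: (38 + 33)/71 = 71/71 = 1

Summary (fraction, with percent):

explained: PC1 0.5352 (53.52%), PC2 0.4648 (46.48%);  cumulative: 0.5352, 1


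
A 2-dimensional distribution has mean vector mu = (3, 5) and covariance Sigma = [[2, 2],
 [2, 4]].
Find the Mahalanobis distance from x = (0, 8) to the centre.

Step 1 — centre the observation: (x - mu) = (-3, 3).

Step 2 — invert Sigma. det(Sigma) = 2·4 - (2)² = 4.
  Sigma^{-1} = (1/det) · [[d, -b], [-b, a]] = [[1, -0.5],
 [-0.5, 0.5]].

Step 3 — form the quadratic (x - mu)^T · Sigma^{-1} · (x - mu):
  Sigma^{-1} · (x - mu) = (-4.5, 3).
  (x - mu)^T · [Sigma^{-1} · (x - mu)] = (-3)·(-4.5) + (3)·(3) = 22.5.

Step 4 — take square root: d = √(22.5) ≈ 4.7434.

d(x, mu) = √(22.5) ≈ 4.7434


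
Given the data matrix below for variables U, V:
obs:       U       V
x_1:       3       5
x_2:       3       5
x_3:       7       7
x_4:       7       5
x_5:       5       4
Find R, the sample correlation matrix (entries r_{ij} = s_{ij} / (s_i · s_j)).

Step 1 — column means:
  mean(U) = (3 + 3 + 7 + 7 + 5) / 5 = 25/5 = 5
  mean(V) = (5 + 5 + 7 + 5 + 4) / 5 = 26/5 = 5.2

Step 2 — sample variances and covariances s[i,j] = (1/(n-1)) · Σ_k (x_{k,i} - mean_i) · (x_{k,j} - mean_j), with n-1 = 4:
  s[U,U] = ((-2)·(-2) + (-2)·(-2) + (2)·(2) + (2)·(2) + (0)·(0)) / 4 = 16/4 = 4
  s[U,V] = ((-2)·(-0.2) + (-2)·(-0.2) + (2)·(1.8) + (2)·(-0.2) + (0)·(-1.2)) / 4 = 4/4 = 1
  s[V,V] = ((-0.2)·(-0.2) + (-0.2)·(-0.2) + (1.8)·(1.8) + (-0.2)·(-0.2) + (-1.2)·(-1.2)) / 4 = 4.8/4 = 1.2
  Sample standard deviations s_i = √(s[i,i]):
  s(U) = √(4) = 2
  s(V) = √(1.2) = 1.0954

Step 3 — r_{ij} = s_{ij} / (s_i · s_j):
  r[U,U] = 1 (diagonal).
  r[U,V] = 1 / (2 · 1.0954) = 1 / 2.1909 = 0.4564
  r[V,V] = 1 (diagonal).

R is symmetric with unit diagonal. Assembling:

R = [[1, 0.4564],
 [0.4564, 1]]


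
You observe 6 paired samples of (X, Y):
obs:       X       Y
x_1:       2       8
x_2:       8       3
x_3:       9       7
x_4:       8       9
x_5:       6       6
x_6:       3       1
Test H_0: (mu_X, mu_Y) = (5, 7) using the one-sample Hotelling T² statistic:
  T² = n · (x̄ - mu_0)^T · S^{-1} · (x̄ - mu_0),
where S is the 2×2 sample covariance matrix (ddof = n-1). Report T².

Step 1 — sample mean vector:
  mean(X) = (2 + 8 + 9 + 8 + 6 + 3) / 6 = 36/6 = 6
  mean(Y) = (8 + 3 + 7 + 9 + 6 + 1) / 6 = 34/6 = 5.6667
  x̄ = (6, 5.6667),  deviation x̄ - mu_0 = (6, 5.6667) - (5, 7) = (1, -1.3333).

Step 2 — sample covariance matrix, S[i,j] = (1/(n-1)) · Σ_k (x_{k,i} - mean_i) · (x_{k,j} - mean_j), divisor n-1 = 5:
  S[X,X] = ((-4)·(-4) + (2)·(2) + (3)·(3) + (2)·(2) + (0)·(0) + (-3)·(-3)) / 5 = 42/5 = 8.4
  S[X,Y] = ((-4)·(2.3333) + (2)·(-2.6667) + (3)·(1.3333) + (2)·(3.3333) + (0)·(0.3333) + (-3)·(-4.6667)) / 5 = 10/5 = 2
  S[Y,Y] = ((2.3333)·(2.3333) + (-2.6667)·(-2.6667) + (1.3333)·(1.3333) + (3.3333)·(3.3333) + (0.3333)·(0.3333) + (-4.6667)·(-4.6667)) / 5 = 47.3333/5 = 9.4667
  S = [[8.4, 2],
 [2, 9.4667]].

Step 3 — invert S. det(S) = 8.4·9.4667 - (2)² = 75.52.
  S^{-1} = (1/det) · [[d, -b], [-b, a]] = [[0.1254, -0.0265],
 [-0.0265, 0.1112]].

Step 4 — quadratic form (x̄ - mu_0)^T · S^{-1} · (x̄ - mu_0):
  S^{-1} · (x̄ - mu_0) = (0.1607, -0.1748),
  (x̄ - mu_0)^T · [...] = (1)·(0.1607) + (-1.3333)·(-0.1748) = 0.3937.

Step 5 — scale by n: T² = 6 · 0.3937 = 2.3623.

T² ≈ 2.3623


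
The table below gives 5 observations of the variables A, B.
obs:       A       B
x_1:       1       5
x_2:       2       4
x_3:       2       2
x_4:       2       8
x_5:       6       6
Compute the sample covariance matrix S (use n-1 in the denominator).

Step 1 — column means:
  mean(A) = (1 + 2 + 2 + 2 + 6) / 5 = 13/5 = 2.6
  mean(B) = (5 + 4 + 2 + 8 + 6) / 5 = 25/5 = 5

Step 2 — sample covariance S[i,j] = (1/(n-1)) · Σ_k (x_{k,i} - mean_i) · (x_{k,j} - mean_j), with n-1 = 4.
  S[A,A] = ((-1.6)·(-1.6) + (-0.6)·(-0.6) + (-0.6)·(-0.6) + (-0.6)·(-0.6) + (3.4)·(3.4)) / 4 = 15.2/4 = 3.8
  S[A,B] = ((-1.6)·(0) + (-0.6)·(-1) + (-0.6)·(-3) + (-0.6)·(3) + (3.4)·(1)) / 4 = 4/4 = 1
  S[B,B] = ((0)·(0) + (-1)·(-1) + (-3)·(-3) + (3)·(3) + (1)·(1)) / 4 = 20/4 = 5

S is symmetric (S[j,i] = S[i,j]). Assembling:

S = [[3.8, 1],
 [1, 5]]


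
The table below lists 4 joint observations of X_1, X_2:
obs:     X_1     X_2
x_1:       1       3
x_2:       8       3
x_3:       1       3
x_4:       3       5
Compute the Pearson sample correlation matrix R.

Step 1 — column means:
  mean(X_1) = (1 + 8 + 1 + 3) / 4 = 13/4 = 3.25
  mean(X_2) = (3 + 3 + 3 + 5) / 4 = 14/4 = 3.5

Step 2 — sample variances and covariances s[i,j] = (1/(n-1)) · Σ_k (x_{k,i} - mean_i) · (x_{k,j} - mean_j), with n-1 = 3:
  s[X_1,X_1] = ((-2.25)·(-2.25) + (4.75)·(4.75) + (-2.25)·(-2.25) + (-0.25)·(-0.25)) / 3 = 32.75/3 = 10.9167
  s[X_1,X_2] = ((-2.25)·(-0.5) + (4.75)·(-0.5) + (-2.25)·(-0.5) + (-0.25)·(1.5)) / 3 = -0.5/3 = -0.1667
  s[X_2,X_2] = ((-0.5)·(-0.5) + (-0.5)·(-0.5) + (-0.5)·(-0.5) + (1.5)·(1.5)) / 3 = 3/3 = 1
  Sample standard deviations s_i = √(s[i,i]):
  s(X_1) = √(10.9167) = 3.304
  s(X_2) = √(1) = 1

Step 3 — r_{ij} = s_{ij} / (s_i · s_j):
  r[X_1,X_1] = 1 (diagonal).
  r[X_1,X_2] = -0.1667 / (3.304 · 1) = -0.1667 / 3.304 = -0.0504
  r[X_2,X_2] = 1 (diagonal).

R is symmetric with unit diagonal. Assembling:

R = [[1, -0.0504],
 [-0.0504, 1]]


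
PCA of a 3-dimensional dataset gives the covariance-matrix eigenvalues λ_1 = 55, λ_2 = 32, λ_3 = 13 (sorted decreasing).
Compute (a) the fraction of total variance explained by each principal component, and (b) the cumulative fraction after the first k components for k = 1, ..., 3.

Step 1 — total variance = trace(Sigma) = Σ λ_i = 55 + 32 + 13 = 100.

Step 2 — fraction explained by component i = λ_i / Σ λ:
  PC1: 55/100 = 0.55
  PC2: 32/100 = 0.32
  PC3: 13/100 = 0.13

Step 3 — cumulative fraction after k components = (λ_1 + ... + λ_k) / Σ λ:
  k = 1: 55/100 = 0.55
  k = 2: (55 + 32)/100 = 87/100 = 0.87
  k = 3: (55 + 32 + 13)/100 = 100/100 = 1

Summary (fraction, with percent):

explained: PC1 0.55 (55%), PC2 0.32 (32%), PC3 0.13 (13%);  cumulative: 0.55, 0.87, 1


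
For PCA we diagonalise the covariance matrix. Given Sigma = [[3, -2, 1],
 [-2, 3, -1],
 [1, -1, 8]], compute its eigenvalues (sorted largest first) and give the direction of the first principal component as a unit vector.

Step 1 — characteristic polynomial p(λ) = det(λI - Sigma) = λ³ - tr·λ² + c_1·λ - det, where tr = trace, c_1 = sum of the principal 2×2 minors, det = det(Sigma):
  tr = 3 + 3 + 8 = 14,
  c_1 = (3·3 - (-2)²) + (3·8 - (1)²) + (3·8 - (-1)²) = 5 + 23 + 23 = 51,
  det = 3·(3·8 - (-1)²) - (-2)·((-2)·8 - (-1)·(1)) + (1)·((-2)·(-1) - 3·(1)) = 3·(23) - (-2)·(-15) + (1)·(-1) = 38.
  So p(λ) = λ³ - 14λ² + 51λ - 38.
Step 2 — look for an integer root (rational root theorem: any rational root is an integer divisor of 38). Testing λ = 1:
  p(1) = 1 - 14 + 51 - 38 = 0  ✓
  Dividing out (λ - 1): p(λ) = (λ - 1)(λ² - 13λ + 38).
Step 3 — remaining eigenvalues from the quadratic λ² - 13λ + 38 = 0:
  Δ = 13² - 4·38 = 169 - 152 = 17,  λ = (13 ± √17)/2 = (13 ± 4.1231)/2 ≈ 8.5616 or 4.4384.
  Sorted: λ_1 = 8.5616,  λ_2 = 4.4384,  λ_3 = 1  (check: sum = 14 = tr ✓).

Step 4 — unit eigenvector for λ_1 ≈ 8.5616: v spans the null space of (Sigma - λ_1 I), whose rows are
  r_1 = (-5.5616, -2, 1),  r_2 = (-2, -5.5616, -1),  r_3 = (1, -1, -0.5616).
  v is orthogonal to every row, so take v ∝ r_1 × r_2 = ((-2)·(-1) - (1)·(-5.5616), (1)·(-2) - (-5.5616)·(-1), (-5.5616)·(-5.5616) - (-2)·(-2)) ≈ (7.5616, -7.5616, 26.9309).
  Let u = (7.5616, -7.5616, 26.9309).
  ||u|| = √((7.5616)² + (-7.5616)² + (26.9309)²) = √(839.6259) ≈ 28.9763,  v_1 = u/||u|| ≈ (0.261, -0.261, 0.9294) (||v_1|| = 1).

λ_1 = 8.5616,  λ_2 = 4.4384,  λ_3 = 1;  v_1 ≈ (0.261, -0.261, 0.9294)


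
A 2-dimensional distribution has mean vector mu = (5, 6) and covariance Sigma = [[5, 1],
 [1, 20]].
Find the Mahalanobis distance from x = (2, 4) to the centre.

Step 1 — centre the observation: (x - mu) = (-3, -2).

Step 2 — invert Sigma. det(Sigma) = 5·20 - (1)² = 99.
  Sigma^{-1} = (1/det) · [[d, -b], [-b, a]] = [[0.202, -0.0101],
 [-0.0101, 0.0505]].

Step 3 — form the quadratic (x - mu)^T · Sigma^{-1} · (x - mu):
  Sigma^{-1} · (x - mu) = (-0.5859, -0.0707).
  (x - mu)^T · [Sigma^{-1} · (x - mu)] = (-3)·(-0.5859) + (-2)·(-0.0707) = 1.899.

Step 4 — take square root: d = √(1.899) ≈ 1.378.

d(x, mu) = √(1.899) ≈ 1.378


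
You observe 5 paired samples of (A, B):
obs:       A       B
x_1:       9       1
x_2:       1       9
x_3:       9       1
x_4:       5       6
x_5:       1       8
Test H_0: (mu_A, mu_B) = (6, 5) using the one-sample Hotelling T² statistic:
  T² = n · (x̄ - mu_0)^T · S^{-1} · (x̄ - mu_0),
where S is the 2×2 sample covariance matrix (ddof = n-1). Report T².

Step 1 — sample mean vector:
  mean(A) = (9 + 1 + 9 + 5 + 1) / 5 = 25/5 = 5
  mean(B) = (1 + 9 + 1 + 6 + 8) / 5 = 25/5 = 5
  x̄ = (5, 5),  deviation x̄ - mu_0 = (5, 5) - (6, 5) = (-1, 0).

Step 2 — sample covariance matrix, S[i,j] = (1/(n-1)) · Σ_k (x_{k,i} - mean_i) · (x_{k,j} - mean_j), divisor n-1 = 4:
  S[A,A] = ((4)·(4) + (-4)·(-4) + (4)·(4) + (0)·(0) + (-4)·(-4)) / 4 = 64/4 = 16
  S[A,B] = ((4)·(-4) + (-4)·(4) + (4)·(-4) + (0)·(1) + (-4)·(3)) / 4 = -60/4 = -15
  S[B,B] = ((-4)·(-4) + (4)·(4) + (-4)·(-4) + (1)·(1) + (3)·(3)) / 4 = 58/4 = 14.5
  S = [[16, -15],
 [-15, 14.5]].

Step 3 — invert S. det(S) = 16·14.5 - (-15)² = 7.
  S^{-1} = (1/det) · [[d, -b], [-b, a]] = [[2.0714, 2.1429],
 [2.1429, 2.2857]].

Step 4 — quadratic form (x̄ - mu_0)^T · S^{-1} · (x̄ - mu_0):
  S^{-1} · (x̄ - mu_0) = (-2.0714, -2.1429),
  (x̄ - mu_0)^T · [...] = (-1)·(-2.0714) + (0)·(-2.1429) = 2.0714.

Step 5 — scale by n: T² = 5 · 2.0714 = 10.3571.

T² ≈ 10.3571


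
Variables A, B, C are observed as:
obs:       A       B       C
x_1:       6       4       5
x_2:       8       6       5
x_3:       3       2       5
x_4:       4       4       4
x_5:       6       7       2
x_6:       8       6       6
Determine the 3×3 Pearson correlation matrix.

Step 1 — column means:
  mean(A) = (6 + 8 + 3 + 4 + 6 + 8) / 6 = 35/6 = 5.8333
  mean(B) = (4 + 6 + 2 + 4 + 7 + 6) / 6 = 29/6 = 4.8333
  mean(C) = (5 + 5 + 5 + 4 + 2 + 6) / 6 = 27/6 = 4.5

Step 2 — sample variances and covariances s[i,j] = (1/(n-1)) · Σ_k (x_{k,i} - mean_i) · (x_{k,j} - mean_j), with n-1 = 5:
  s[A,A] = ((0.1667)·(0.1667) + (2.1667)·(2.1667) + (-2.8333)·(-2.8333) + (-1.8333)·(-1.8333) + (0.1667)·(0.1667) + (2.1667)·(2.1667)) / 5 = 20.8333/5 = 4.1667
  s[A,B] = ((0.1667)·(-0.8333) + (2.1667)·(1.1667) + (-2.8333)·(-2.8333) + (-1.8333)·(-0.8333) + (0.1667)·(2.1667) + (2.1667)·(1.1667)) / 5 = 14.8333/5 = 2.9667
  s[A,C] = ((0.1667)·(0.5) + (2.1667)·(0.5) + (-2.8333)·(0.5) + (-1.8333)·(-0.5) + (0.1667)·(-2.5) + (2.1667)·(1.5)) / 5 = 3.5/5 = 0.7
  s[B,B] = ((-0.8333)·(-0.8333) + (1.1667)·(1.1667) + (-2.8333)·(-2.8333) + (-0.8333)·(-0.8333) + (2.1667)·(2.1667) + (1.1667)·(1.1667)) / 5 = 16.8333/5 = 3.3667
  s[B,C] = ((-0.8333)·(0.5) + (1.1667)·(0.5) + (-2.8333)·(0.5) + (-0.8333)·(-0.5) + (2.1667)·(-2.5) + (1.1667)·(1.5)) / 5 = -4.5/5 = -0.9
  s[C,C] = ((0.5)·(0.5) + (0.5)·(0.5) + (0.5)·(0.5) + (-0.5)·(-0.5) + (-2.5)·(-2.5) + (1.5)·(1.5)) / 5 = 9.5/5 = 1.9
  Sample standard deviations s_i = √(s[i,i]):
  s(A) = √(4.1667) = 2.0412
  s(B) = √(3.3667) = 1.8348
  s(C) = √(1.9) = 1.3784

Step 3 — r_{ij} = s_{ij} / (s_i · s_j):
  r[A,A] = 1 (diagonal).
  r[A,B] = 2.9667 / (2.0412 · 1.8348) = 2.9667 / 3.7454 = 0.7921
  r[A,C] = 0.7 / (2.0412 · 1.3784) = 0.7 / 2.8137 = 0.2488
  r[B,B] = 1 (diagonal).
  r[B,C] = -0.9 / (1.8348 · 1.3784) = -0.9 / 2.5292 = -0.3558
  r[C,C] = 1 (diagonal).

R is symmetric with unit diagonal. Assembling:

R = [[1, 0.7921, 0.2488],
 [0.7921, 1, -0.3558],
 [0.2488, -0.3558, 1]]


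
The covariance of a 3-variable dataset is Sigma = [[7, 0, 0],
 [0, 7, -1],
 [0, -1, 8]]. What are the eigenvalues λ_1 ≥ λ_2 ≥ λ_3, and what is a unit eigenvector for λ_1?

Step 1 — characteristic polynomial p(λ) = det(λI - Sigma) = λ³ - tr·λ² + c_1·λ - det, where tr = trace, c_1 = sum of the principal 2×2 minors, det = det(Sigma):
  tr = 7 + 7 + 8 = 22,
  c_1 = (7·7 - (0)²) + (7·8 - (0)²) + (7·8 - (-1)²) = 49 + 56 + 55 = 160,
  det = 7·(7·8 - (-1)²) - (0)·((0)·8 - (-1)·(0)) + (0)·((0)·(-1) - 7·(0)) = 7·(55) - (0)·(0) + (0)·(0) = 385.
  So p(λ) = λ³ - 22λ² + 160λ - 385.
Step 2 — look for an integer root (rational root theorem: any rational root is an integer divisor of 385). Testing λ = 7:
  p(7) = 343 - 1078 + 1120 - 385 = 0  ✓
  Dividing out (λ - 7): p(λ) = (λ - 7)(λ² - 15λ + 55).
Step 3 — remaining eigenvalues from the quadratic λ² - 15λ + 55 = 0:
  Δ = 15² - 4·55 = 225 - 220 = 5,  λ = (15 ± √5)/2 = (15 ± 2.2361)/2 ≈ 8.618 or 6.382.
  Sorted: λ_1 = 8.618,  λ_2 = 7,  λ_3 = 6.382  (check: sum = 22 = tr ✓).

Step 4 — unit eigenvector for λ_1 ≈ 8.618: v spans the null space of (Sigma - λ_1 I), whose rows are
  r_1 = (-1.618, 0, 0),  r_2 = (0, -1.618, -1),  r_3 = (0, -1, -0.618).
  v is orthogonal to every row, so take v ∝ r_1 × r_2 = ((0)·(-1) - (0)·(-1.618), (0)·(0) - (-1.618)·(-1), (-1.618)·(-1.618) - (0)·(0)) ≈ (0, -1.618, 2.618).
  Rescale (multiply by -1 so the first nonzero entry is positive): u = (0, 1.618, -2.618).
  ||u|| = √((0)² + (1.618)² + (-2.618)²) = √(9.4721) ≈ 3.0777,  v_1 = u/||u|| ≈ (0, 0.5257, -0.8507) (||v_1|| = 1).

λ_1 = 8.618,  λ_2 = 7,  λ_3 = 6.382;  v_1 ≈ (0, 0.5257, -0.8507)


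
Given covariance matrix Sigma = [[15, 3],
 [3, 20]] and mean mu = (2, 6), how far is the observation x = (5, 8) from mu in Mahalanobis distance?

Step 1 — centre the observation: (x - mu) = (3, 2).

Step 2 — invert Sigma. det(Sigma) = 15·20 - (3)² = 291.
  Sigma^{-1} = (1/det) · [[d, -b], [-b, a]] = [[0.0687, -0.0103],
 [-0.0103, 0.0515]].

Step 3 — form the quadratic (x - mu)^T · Sigma^{-1} · (x - mu):
  Sigma^{-1} · (x - mu) = (0.1856, 0.0722).
  (x - mu)^T · [Sigma^{-1} · (x - mu)] = (3)·(0.1856) + (2)·(0.0722) = 0.701.

Step 4 — take square root: d = √(0.701) ≈ 0.8373.

d(x, mu) = √(0.701) ≈ 0.8373


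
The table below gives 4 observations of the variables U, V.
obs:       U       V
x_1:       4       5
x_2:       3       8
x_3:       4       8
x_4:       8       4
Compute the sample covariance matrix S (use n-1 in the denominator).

Step 1 — column means:
  mean(U) = (4 + 3 + 4 + 8) / 4 = 19/4 = 4.75
  mean(V) = (5 + 8 + 8 + 4) / 4 = 25/4 = 6.25

Step 2 — sample covariance S[i,j] = (1/(n-1)) · Σ_k (x_{k,i} - mean_i) · (x_{k,j} - mean_j), with n-1 = 3.
  S[U,U] = ((-0.75)·(-0.75) + (-1.75)·(-1.75) + (-0.75)·(-0.75) + (3.25)·(3.25)) / 3 = 14.75/3 = 4.9167
  S[U,V] = ((-0.75)·(-1.25) + (-1.75)·(1.75) + (-0.75)·(1.75) + (3.25)·(-2.25)) / 3 = -10.75/3 = -3.5833
  S[V,V] = ((-1.25)·(-1.25) + (1.75)·(1.75) + (1.75)·(1.75) + (-2.25)·(-2.25)) / 3 = 12.75/3 = 4.25

S is symmetric (S[j,i] = S[i,j]). Assembling:

S = [[4.9167, -3.5833],
 [-3.5833, 4.25]]


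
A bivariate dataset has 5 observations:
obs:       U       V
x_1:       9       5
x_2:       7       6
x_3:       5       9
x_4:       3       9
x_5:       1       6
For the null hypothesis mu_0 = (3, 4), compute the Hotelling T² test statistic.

Step 1 — sample mean vector:
  mean(U) = (9 + 7 + 5 + 3 + 1) / 5 = 25/5 = 5
  mean(V) = (5 + 6 + 9 + 9 + 6) / 5 = 35/5 = 7
  x̄ = (5, 7),  deviation x̄ - mu_0 = (5, 7) - (3, 4) = (2, 3).

Step 2 — sample covariance matrix, S[i,j] = (1/(n-1)) · Σ_k (x_{k,i} - mean_i) · (x_{k,j} - mean_j), divisor n-1 = 4:
  S[U,U] = ((4)·(4) + (2)·(2) + (0)·(0) + (-2)·(-2) + (-4)·(-4)) / 4 = 40/4 = 10
  S[U,V] = ((4)·(-2) + (2)·(-1) + (0)·(2) + (-2)·(2) + (-4)·(-1)) / 4 = -10/4 = -2.5
  S[V,V] = ((-2)·(-2) + (-1)·(-1) + (2)·(2) + (2)·(2) + (-1)·(-1)) / 4 = 14/4 = 3.5
  S = [[10, -2.5],
 [-2.5, 3.5]].

Step 3 — invert S. det(S) = 10·3.5 - (-2.5)² = 28.75.
  S^{-1} = (1/det) · [[d, -b], [-b, a]] = [[0.1217, 0.087],
 [0.087, 0.3478]].

Step 4 — quadratic form (x̄ - mu_0)^T · S^{-1} · (x̄ - mu_0):
  S^{-1} · (x̄ - mu_0) = (0.5043, 1.2174),
  (x̄ - mu_0)^T · [...] = (2)·(0.5043) + (3)·(1.2174) = 4.6609.

Step 5 — scale by n: T² = 5 · 4.6609 = 23.3043.

T² ≈ 23.3043


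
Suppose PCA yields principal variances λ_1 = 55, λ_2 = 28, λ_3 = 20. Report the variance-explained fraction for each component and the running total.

Step 1 — total variance = trace(Sigma) = Σ λ_i = 55 + 28 + 20 = 103.

Step 2 — fraction explained by component i = λ_i / Σ λ:
  PC1: 55/103 = 0.534
  PC2: 28/103 = 0.2718
  PC3: 20/103 = 0.1942

Step 3 — cumulative fraction after k components = (λ_1 + ... + λ_k) / Σ λ:
  k = 1: 55/103 = 0.534
  k = 2: (55 + 28)/103 = 83/103 = 0.8058
  k = 3: (55 + 28 + 20)/103 = 103/103 = 1

Summary (fraction, with percent):

explained: PC1 0.534 (53.4%), PC2 0.2718 (27.18%), PC3 0.1942 (19.42%);  cumulative: 0.534, 0.8058, 1


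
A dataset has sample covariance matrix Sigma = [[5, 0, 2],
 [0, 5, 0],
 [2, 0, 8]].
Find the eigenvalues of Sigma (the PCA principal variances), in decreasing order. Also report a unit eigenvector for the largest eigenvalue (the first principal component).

Step 1 — characteristic polynomial p(λ) = det(λI - Sigma) = λ³ - tr·λ² + c_1·λ - det, where tr = trace, c_1 = sum of the principal 2×2 minors, det = det(Sigma):
  tr = 5 + 5 + 8 = 18,
  c_1 = (5·5 - (0)²) + (5·8 - (2)²) + (5·8 - (0)²) = 25 + 36 + 40 = 101,
  det = 5·(5·8 - (0)²) - (0)·((0)·8 - (0)·(2)) + (2)·((0)·(0) - 5·(2)) = 5·(40) - (0)·(0) + (2)·(-10) = 180.
  So p(λ) = λ³ - 18λ² + 101λ - 180.
Step 2 — look for an integer root (rational root theorem: any rational root is an integer divisor of 180). Testing λ = 4:
  p(4) = 64 - 288 + 404 - 180 = 0  ✓
  Dividing out (λ - 4): p(λ) = (λ - 4)(λ² - 14λ + 45).
Step 3 — remaining eigenvalues from the quadratic λ² - 14λ + 45 = 0:
  Δ = 14² - 4·45 = 196 - 180 = 16,  λ = (14 ± √16)/2 = (14 ± 4)/2 = 9 or 5.
  Sorted: λ_1 = 9,  λ_2 = 5,  λ_3 = 4  (check: sum = 18 = tr ✓).

Step 4 — unit eigenvector for λ_1 = 9: v spans the null space of (Sigma - λ_1 I), whose rows are
  r_1 = (-4, 0, 2),  r_2 = (0, -4, 0),  r_3 = (2, 0, -1).
  v is orthogonal to every row, so take v ∝ r_1 × r_2 = ((0)·(0) - (2)·(-4), (2)·(0) - (-4)·(0), (-4)·(-4) - (0)·(0)) = (8, 0, 16).
  Rescale (divide by 8): u = (1, 0, 2).
  ||u|| = √((1)² + (0)² + (2)²) = √(5) ≈ 2.2361,  v_1 = u/||u|| ≈ (0.4472, 0, 0.8944) (||v_1|| = 1).

λ_1 = 9,  λ_2 = 5,  λ_3 = 4;  v_1 ≈ (0.4472, 0, 0.8944)


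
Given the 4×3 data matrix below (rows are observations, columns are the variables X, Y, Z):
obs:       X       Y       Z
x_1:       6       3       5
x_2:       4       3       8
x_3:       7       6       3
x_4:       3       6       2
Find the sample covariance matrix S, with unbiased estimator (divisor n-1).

Step 1 — column means:
  mean(X) = (6 + 4 + 7 + 3) / 4 = 20/4 = 5
  mean(Y) = (3 + 3 + 6 + 6) / 4 = 18/4 = 4.5
  mean(Z) = (5 + 8 + 3 + 2) / 4 = 18/4 = 4.5

Step 2 — sample covariance S[i,j] = (1/(n-1)) · Σ_k (x_{k,i} - mean_i) · (x_{k,j} - mean_j), with n-1 = 3.
  S[X,X] = ((1)·(1) + (-1)·(-1) + (2)·(2) + (-2)·(-2)) / 3 = 10/3 = 3.3333
  S[X,Y] = ((1)·(-1.5) + (-1)·(-1.5) + (2)·(1.5) + (-2)·(1.5)) / 3 = 0/3 = 0
  S[X,Z] = ((1)·(0.5) + (-1)·(3.5) + (2)·(-1.5) + (-2)·(-2.5)) / 3 = -1/3 = -0.3333
  S[Y,Y] = ((-1.5)·(-1.5) + (-1.5)·(-1.5) + (1.5)·(1.5) + (1.5)·(1.5)) / 3 = 9/3 = 3
  S[Y,Z] = ((-1.5)·(0.5) + (-1.5)·(3.5) + (1.5)·(-1.5) + (1.5)·(-2.5)) / 3 = -12/3 = -4
  S[Z,Z] = ((0.5)·(0.5) + (3.5)·(3.5) + (-1.5)·(-1.5) + (-2.5)·(-2.5)) / 3 = 21/3 = 7

S is symmetric (S[j,i] = S[i,j]). Assembling:

S = [[3.3333, 0, -0.3333],
 [0, 3, -4],
 [-0.3333, -4, 7]]


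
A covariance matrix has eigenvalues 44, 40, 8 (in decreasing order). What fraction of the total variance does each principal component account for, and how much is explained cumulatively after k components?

Step 1 — total variance = trace(Sigma) = Σ λ_i = 44 + 40 + 8 = 92.

Step 2 — fraction explained by component i = λ_i / Σ λ:
  PC1: 44/92 = 0.4783
  PC2: 40/92 = 0.4348
  PC3: 8/92 = 0.087

Step 3 — cumulative fraction after k components = (λ_1 + ... + λ_k) / Σ λ:
  k = 1: 44/92 = 0.4783
  k = 2: (44 + 40)/92 = 84/92 = 0.913
  k = 3: (44 + 40 + 8)/92 = 92/92 = 1

Summary (fraction, with percent):

explained: PC1 0.4783 (47.83%), PC2 0.4348 (43.48%), PC3 0.087 (8.7%);  cumulative: 0.4783, 0.913, 1


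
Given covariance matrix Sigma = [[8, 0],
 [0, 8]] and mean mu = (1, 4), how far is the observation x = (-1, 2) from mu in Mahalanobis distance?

Step 1 — centre the observation: (x - mu) = (-2, -2).

Step 2 — invert Sigma. det(Sigma) = 8·8 - (0)² = 64.
  Sigma^{-1} = (1/det) · [[d, -b], [-b, a]] = [[0.125, 0],
 [0, 0.125]].

Step 3 — form the quadratic (x - mu)^T · Sigma^{-1} · (x - mu):
  Sigma^{-1} · (x - mu) = (-0.25, -0.25).
  (x - mu)^T · [Sigma^{-1} · (x - mu)] = (-2)·(-0.25) + (-2)·(-0.25) = 1.

Step 4 — take square root: d = √(1) ≈ 1.

d(x, mu) = √(1) ≈ 1


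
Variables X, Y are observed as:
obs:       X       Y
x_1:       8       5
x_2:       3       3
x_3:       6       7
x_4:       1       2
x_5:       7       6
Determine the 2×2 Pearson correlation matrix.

Step 1 — column means:
  mean(X) = (8 + 3 + 6 + 1 + 7) / 5 = 25/5 = 5
  mean(Y) = (5 + 3 + 7 + 2 + 6) / 5 = 23/5 = 4.6

Step 2 — sample variances and covariances s[i,j] = (1/(n-1)) · Σ_k (x_{k,i} - mean_i) · (x_{k,j} - mean_j), with n-1 = 4:
  s[X,X] = ((3)·(3) + (-2)·(-2) + (1)·(1) + (-4)·(-4) + (2)·(2)) / 4 = 34/4 = 8.5
  s[X,Y] = ((3)·(0.4) + (-2)·(-1.6) + (1)·(2.4) + (-4)·(-2.6) + (2)·(1.4)) / 4 = 20/4 = 5
  s[Y,Y] = ((0.4)·(0.4) + (-1.6)·(-1.6) + (2.4)·(2.4) + (-2.6)·(-2.6) + (1.4)·(1.4)) / 4 = 17.2/4 = 4.3
  Sample standard deviations s_i = √(s[i,i]):
  s(X) = √(8.5) = 2.9155
  s(Y) = √(4.3) = 2.0736

Step 3 — r_{ij} = s_{ij} / (s_i · s_j):
  r[X,X] = 1 (diagonal).
  r[X,Y] = 5 / (2.9155 · 2.0736) = 5 / 6.0457 = 0.827
  r[Y,Y] = 1 (diagonal).

R is symmetric with unit diagonal. Assembling:

R = [[1, 0.827],
 [0.827, 1]]


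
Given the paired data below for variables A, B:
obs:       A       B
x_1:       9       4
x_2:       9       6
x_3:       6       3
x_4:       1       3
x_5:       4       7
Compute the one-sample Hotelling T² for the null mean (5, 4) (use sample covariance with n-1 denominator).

Step 1 — sample mean vector:
  mean(A) = (9 + 9 + 6 + 1 + 4) / 5 = 29/5 = 5.8
  mean(B) = (4 + 6 + 3 + 3 + 7) / 5 = 23/5 = 4.6
  x̄ = (5.8, 4.6),  deviation x̄ - mu_0 = (5.8, 4.6) - (5, 4) = (0.8, 0.6).

Step 2 — sample covariance matrix, S[i,j] = (1/(n-1)) · Σ_k (x_{k,i} - mean_i) · (x_{k,j} - mean_j), divisor n-1 = 4:
  S[A,A] = ((3.2)·(3.2) + (3.2)·(3.2) + (0.2)·(0.2) + (-4.8)·(-4.8) + (-1.8)·(-1.8)) / 4 = 46.8/4 = 11.7
  S[A,B] = ((3.2)·(-0.6) + (3.2)·(1.4) + (0.2)·(-1.6) + (-4.8)·(-1.6) + (-1.8)·(2.4)) / 4 = 5.6/4 = 1.4
  S[B,B] = ((-0.6)·(-0.6) + (1.4)·(1.4) + (-1.6)·(-1.6) + (-1.6)·(-1.6) + (2.4)·(2.4)) / 4 = 13.2/4 = 3.3
  S = [[11.7, 1.4],
 [1.4, 3.3]].

Step 3 — invert S. det(S) = 11.7·3.3 - (1.4)² = 36.65.
  S^{-1} = (1/det) · [[d, -b], [-b, a]] = [[0.09, -0.0382],
 [-0.0382, 0.3192]].

Step 4 — quadratic form (x̄ - mu_0)^T · S^{-1} · (x̄ - mu_0):
  S^{-1} · (x̄ - mu_0) = (0.0491, 0.161),
  (x̄ - mu_0)^T · [...] = (0.8)·(0.0491) + (0.6)·(0.161) = 0.1359.

Step 5 — scale by n: T² = 5 · 0.1359 = 0.6794.

T² ≈ 0.6794


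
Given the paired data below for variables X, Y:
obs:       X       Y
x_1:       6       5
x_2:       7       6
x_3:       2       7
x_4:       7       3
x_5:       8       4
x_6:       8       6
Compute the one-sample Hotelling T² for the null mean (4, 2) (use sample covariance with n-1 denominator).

Step 1 — sample mean vector:
  mean(X) = (6 + 7 + 2 + 7 + 8 + 8) / 6 = 38/6 = 6.3333
  mean(Y) = (5 + 6 + 7 + 3 + 4 + 6) / 6 = 31/6 = 5.1667
  x̄ = (6.3333, 5.1667),  deviation x̄ - mu_0 = (6.3333, 5.1667) - (4, 2) = (2.3333, 3.1667).

Step 2 — sample covariance matrix, S[i,j] = (1/(n-1)) · Σ_k (x_{k,i} - mean_i) · (x_{k,j} - mean_j), divisor n-1 = 5:
  S[X,X] = ((-0.3333)·(-0.3333) + (0.6667)·(0.6667) + (-4.3333)·(-4.3333) + (0.6667)·(0.6667) + (1.6667)·(1.6667) + (1.6667)·(1.6667)) / 5 = 25.3333/5 = 5.0667
  S[X,Y] = ((-0.3333)·(-0.1667) + (0.6667)·(0.8333) + (-4.3333)·(1.8333) + (0.6667)·(-2.1667) + (1.6667)·(-1.1667) + (1.6667)·(0.8333)) / 5 = -9.3333/5 = -1.8667
  S[Y,Y] = ((-0.1667)·(-0.1667) + (0.8333)·(0.8333) + (1.8333)·(1.8333) + (-2.1667)·(-2.1667) + (-1.1667)·(-1.1667) + (0.8333)·(0.8333)) / 5 = 10.8333/5 = 2.1667
  S = [[5.0667, -1.8667],
 [-1.8667, 2.1667]].

Step 3 — invert S. det(S) = 5.0667·2.1667 - (-1.8667)² = 7.4933.
  S^{-1} = (1/det) · [[d, -b], [-b, a]] = [[0.2891, 0.2491],
 [0.2491, 0.6762]].

Step 4 — quadratic form (x̄ - mu_0)^T · S^{-1} · (x̄ - mu_0):
  S^{-1} · (x̄ - mu_0) = (1.4635, 2.7224),
  (x̄ - mu_0)^T · [...] = (2.3333)·(1.4635) + (3.1667)·(2.7224) = 12.0359.

Step 5 — scale by n: T² = 6 · 12.0359 = 72.2153.

T² ≈ 72.2153


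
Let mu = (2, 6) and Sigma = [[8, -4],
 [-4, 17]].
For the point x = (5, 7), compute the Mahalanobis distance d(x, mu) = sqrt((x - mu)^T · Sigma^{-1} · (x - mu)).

Step 1 — centre the observation: (x - mu) = (3, 1).

Step 2 — invert Sigma. det(Sigma) = 8·17 - (-4)² = 120.
  Sigma^{-1} = (1/det) · [[d, -b], [-b, a]] = [[0.1417, 0.0333],
 [0.0333, 0.0667]].

Step 3 — form the quadratic (x - mu)^T · Sigma^{-1} · (x - mu):
  Sigma^{-1} · (x - mu) = (0.4583, 0.1667).
  (x - mu)^T · [Sigma^{-1} · (x - mu)] = (3)·(0.4583) + (1)·(0.1667) = 1.5417.

Step 4 — take square root: d = √(1.5417) ≈ 1.2416.

d(x, mu) = √(1.5417) ≈ 1.2416


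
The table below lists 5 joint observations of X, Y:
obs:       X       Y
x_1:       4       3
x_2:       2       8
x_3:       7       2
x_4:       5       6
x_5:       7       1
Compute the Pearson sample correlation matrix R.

Step 1 — column means:
  mean(X) = (4 + 2 + 7 + 5 + 7) / 5 = 25/5 = 5
  mean(Y) = (3 + 8 + 2 + 6 + 1) / 5 = 20/5 = 4

Step 2 — sample variances and covariances s[i,j] = (1/(n-1)) · Σ_k (x_{k,i} - mean_i) · (x_{k,j} - mean_j), with n-1 = 4:
  s[X,X] = ((-1)·(-1) + (-3)·(-3) + (2)·(2) + (0)·(0) + (2)·(2)) / 4 = 18/4 = 4.5
  s[X,Y] = ((-1)·(-1) + (-3)·(4) + (2)·(-2) + (0)·(2) + (2)·(-3)) / 4 = -21/4 = -5.25
  s[Y,Y] = ((-1)·(-1) + (4)·(4) + (-2)·(-2) + (2)·(2) + (-3)·(-3)) / 4 = 34/4 = 8.5
  Sample standard deviations s_i = √(s[i,i]):
  s(X) = √(4.5) = 2.1213
  s(Y) = √(8.5) = 2.9155

Step 3 — r_{ij} = s_{ij} / (s_i · s_j):
  r[X,X] = 1 (diagonal).
  r[X,Y] = -5.25 / (2.1213 · 2.9155) = -5.25 / 6.1847 = -0.8489
  r[Y,Y] = 1 (diagonal).

R is symmetric with unit diagonal. Assembling:

R = [[1, -0.8489],
 [-0.8489, 1]]


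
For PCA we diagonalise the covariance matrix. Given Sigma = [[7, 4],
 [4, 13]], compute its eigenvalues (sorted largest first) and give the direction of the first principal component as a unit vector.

Step 1 — characteristic polynomial of 2×2 Sigma:
  det(Sigma - λI) = λ² - trace · λ + det = 0.
  trace = 7 + 13 = 20, det = 7·13 - (4)² = 75.
Step 2 — discriminant:
  Δ = trace² - 4·det = 400 - 300 = 100.
Step 3 — eigenvalues:
  λ = (trace ± √Δ)/2 = (20 ± 10)/2,
  λ_1 = 15,  λ_2 = 5.

Step 4 — unit eigenvector for λ_1: solve (Sigma - λ_1 I)v = 0. First row:
  (7 - 15)·v_x + (4)·v_y = 0, i.e. (-8)·v_x + (4)·v_y = 0,
  so v ∝ (b, λ_1 - a) = (4, 8) = u.
  ||u|| = √((4)² + (8)²) = √(80) ≈ 8.9443,
  v_1 = u/||u|| ≈ (0.4472, 0.8944) (||v_1|| = 1).

λ_1 = 15,  λ_2 = 5;  v_1 ≈ (0.4472, 0.8944)


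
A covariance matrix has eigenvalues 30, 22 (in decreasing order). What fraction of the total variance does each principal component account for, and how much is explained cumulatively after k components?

Step 1 — total variance = trace(Sigma) = Σ λ_i = 30 + 22 = 52.

Step 2 — fraction explained by component i = λ_i / Σ λ:
  PC1: 30/52 = 0.5769
  PC2: 22/52 = 0.4231

Step 3 — cumulative fraction after k components = (λ_1 + ... + λ_k) / Σ λ:
  k = 1: 30/52 = 0.5769
  k = 2: (30 + 22)/52 = 52/52 = 1

Summary (fraction, with percent):

explained: PC1 0.5769 (57.69%), PC2 0.4231 (42.31%);  cumulative: 0.5769, 1


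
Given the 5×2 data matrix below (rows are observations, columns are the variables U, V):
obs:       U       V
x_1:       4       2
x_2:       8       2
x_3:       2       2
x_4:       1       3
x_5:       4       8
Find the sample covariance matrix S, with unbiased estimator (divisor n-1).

Step 1 — column means:
  mean(U) = (4 + 8 + 2 + 1 + 4) / 5 = 19/5 = 3.8
  mean(V) = (2 + 2 + 2 + 3 + 8) / 5 = 17/5 = 3.4

Step 2 — sample covariance S[i,j] = (1/(n-1)) · Σ_k (x_{k,i} - mean_i) · (x_{k,j} - mean_j), with n-1 = 4.
  S[U,U] = ((0.2)·(0.2) + (4.2)·(4.2) + (-1.8)·(-1.8) + (-2.8)·(-2.8) + (0.2)·(0.2)) / 4 = 28.8/4 = 7.2
  S[U,V] = ((0.2)·(-1.4) + (4.2)·(-1.4) + (-1.8)·(-1.4) + (-2.8)·(-0.4) + (0.2)·(4.6)) / 4 = -1.6/4 = -0.4
  S[V,V] = ((-1.4)·(-1.4) + (-1.4)·(-1.4) + (-1.4)·(-1.4) + (-0.4)·(-0.4) + (4.6)·(4.6)) / 4 = 27.2/4 = 6.8

S is symmetric (S[j,i] = S[i,j]). Assembling:

S = [[7.2, -0.4],
 [-0.4, 6.8]]


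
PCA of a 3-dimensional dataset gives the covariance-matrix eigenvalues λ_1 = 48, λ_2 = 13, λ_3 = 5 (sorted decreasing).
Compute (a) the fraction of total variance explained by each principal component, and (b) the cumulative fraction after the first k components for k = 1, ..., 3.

Step 1 — total variance = trace(Sigma) = Σ λ_i = 48 + 13 + 5 = 66.

Step 2 — fraction explained by component i = λ_i / Σ λ:
  PC1: 48/66 = 0.7273
  PC2: 13/66 = 0.197
  PC3: 5/66 = 0.0758

Step 3 — cumulative fraction after k components = (λ_1 + ... + λ_k) / Σ λ:
  k = 1: 48/66 = 0.7273
  k = 2: (48 + 13)/66 = 61/66 = 0.9242
  k = 3: (48 + 13 + 5)/66 = 66/66 = 1

Summary (fraction, with percent):

explained: PC1 0.7273 (72.73%), PC2 0.197 (19.7%), PC3 0.0758 (7.58%);  cumulative: 0.7273, 0.9242, 1


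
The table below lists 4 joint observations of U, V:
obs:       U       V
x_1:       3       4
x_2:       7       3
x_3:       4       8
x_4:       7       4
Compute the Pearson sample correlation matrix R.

Step 1 — column means:
  mean(U) = (3 + 7 + 4 + 7) / 4 = 21/4 = 5.25
  mean(V) = (4 + 3 + 8 + 4) / 4 = 19/4 = 4.75

Step 2 — sample variances and covariances s[i,j] = (1/(n-1)) · Σ_k (x_{k,i} - mean_i) · (x_{k,j} - mean_j), with n-1 = 3:
  s[U,U] = ((-2.25)·(-2.25) + (1.75)·(1.75) + (-1.25)·(-1.25) + (1.75)·(1.75)) / 3 = 12.75/3 = 4.25
  s[U,V] = ((-2.25)·(-0.75) + (1.75)·(-1.75) + (-1.25)·(3.25) + (1.75)·(-0.75)) / 3 = -6.75/3 = -2.25
  s[V,V] = ((-0.75)·(-0.75) + (-1.75)·(-1.75) + (3.25)·(3.25) + (-0.75)·(-0.75)) / 3 = 14.75/3 = 4.9167
  Sample standard deviations s_i = √(s[i,i]):
  s(U) = √(4.25) = 2.0616
  s(V) = √(4.9167) = 2.2174

Step 3 — r_{ij} = s_{ij} / (s_i · s_j):
  r[U,U] = 1 (diagonal).
  r[U,V] = -2.25 / (2.0616 · 2.2174) = -2.25 / 4.5712 = -0.4922
  r[V,V] = 1 (diagonal).

R is symmetric with unit diagonal. Assembling:

R = [[1, -0.4922],
 [-0.4922, 1]]


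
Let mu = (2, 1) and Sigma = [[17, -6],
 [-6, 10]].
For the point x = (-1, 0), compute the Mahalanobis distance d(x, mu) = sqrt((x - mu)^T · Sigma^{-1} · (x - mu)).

Step 1 — centre the observation: (x - mu) = (-3, -1).

Step 2 — invert Sigma. det(Sigma) = 17·10 - (-6)² = 134.
  Sigma^{-1} = (1/det) · [[d, -b], [-b, a]] = [[0.0746, 0.0448],
 [0.0448, 0.1269]].

Step 3 — form the quadratic (x - mu)^T · Sigma^{-1} · (x - mu):
  Sigma^{-1} · (x - mu) = (-0.2687, -0.2612).
  (x - mu)^T · [Sigma^{-1} · (x - mu)] = (-3)·(-0.2687) + (-1)·(-0.2612) = 1.0672.

Step 4 — take square root: d = √(1.0672) ≈ 1.033.

d(x, mu) = √(1.0672) ≈ 1.033


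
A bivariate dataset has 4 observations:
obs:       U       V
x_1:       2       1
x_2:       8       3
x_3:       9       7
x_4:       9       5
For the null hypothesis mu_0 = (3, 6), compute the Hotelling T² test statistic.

Step 1 — sample mean vector:
  mean(U) = (2 + 8 + 9 + 9) / 4 = 28/4 = 7
  mean(V) = (1 + 3 + 7 + 5) / 4 = 16/4 = 4
  x̄ = (7, 4),  deviation x̄ - mu_0 = (7, 4) - (3, 6) = (4, -2).

Step 2 — sample covariance matrix, S[i,j] = (1/(n-1)) · Σ_k (x_{k,i} - mean_i) · (x_{k,j} - mean_j), divisor n-1 = 3:
  S[U,U] = ((-5)·(-5) + (1)·(1) + (2)·(2) + (2)·(2)) / 3 = 34/3 = 11.3333
  S[U,V] = ((-5)·(-3) + (1)·(-1) + (2)·(3) + (2)·(1)) / 3 = 22/3 = 7.3333
  S[V,V] = ((-3)·(-3) + (-1)·(-1) + (3)·(3) + (1)·(1)) / 3 = 20/3 = 6.6667
  S = [[11.3333, 7.3333],
 [7.3333, 6.6667]].

Step 3 — invert S. det(S) = 11.3333·6.6667 - (7.3333)² = 21.7778.
  S^{-1} = (1/det) · [[d, -b], [-b, a]] = [[0.3061, -0.3367],
 [-0.3367, 0.5204]].

Step 4 — quadratic form (x̄ - mu_0)^T · S^{-1} · (x̄ - mu_0):
  S^{-1} · (x̄ - mu_0) = (1.898, -2.3878),
  (x̄ - mu_0)^T · [...] = (4)·(1.898) + (-2)·(-2.3878) = 12.3673.

Step 5 — scale by n: T² = 4 · 12.3673 = 49.4694.

T² ≈ 49.4694


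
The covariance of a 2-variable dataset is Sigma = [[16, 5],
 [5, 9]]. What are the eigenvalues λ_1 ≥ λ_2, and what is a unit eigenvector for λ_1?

Step 1 — characteristic polynomial of 2×2 Sigma:
  det(Sigma - λI) = λ² - trace · λ + det = 0.
  trace = 16 + 9 = 25, det = 16·9 - (5)² = 119.
Step 2 — discriminant:
  Δ = trace² - 4·det = 625 - 476 = 149.
Step 3 — eigenvalues:
  λ = (trace ± √Δ)/2 = (25 ± 12.2066)/2,
  λ_1 = 18.6033,  λ_2 = 6.3967.

Step 4 — unit eigenvector for λ_1: solve (Sigma - λ_1 I)v = 0. First row:
  (16 - 18.6033)·v_x + (5)·v_y = 0, i.e. (-2.6033)·v_x + (5)·v_y = 0,
  so v ∝ (b, λ_1 - a) = (5, 2.6033) = u.
  ||u|| = √((5)² + (2.6033)²) = √(31.7771) ≈ 5.6371,
  v_1 = u/||u|| ≈ (0.887, 0.4618) (||v_1|| = 1).

λ_1 = 18.6033,  λ_2 = 6.3967;  v_1 ≈ (0.887, 0.4618)


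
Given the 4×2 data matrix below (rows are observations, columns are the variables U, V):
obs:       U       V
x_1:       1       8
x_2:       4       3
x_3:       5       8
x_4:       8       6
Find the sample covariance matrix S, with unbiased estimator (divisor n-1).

Step 1 — column means:
  mean(U) = (1 + 4 + 5 + 8) / 4 = 18/4 = 4.5
  mean(V) = (8 + 3 + 8 + 6) / 4 = 25/4 = 6.25

Step 2 — sample covariance S[i,j] = (1/(n-1)) · Σ_k (x_{k,i} - mean_i) · (x_{k,j} - mean_j), with n-1 = 3.
  S[U,U] = ((-3.5)·(-3.5) + (-0.5)·(-0.5) + (0.5)·(0.5) + (3.5)·(3.5)) / 3 = 25/3 = 8.3333
  S[U,V] = ((-3.5)·(1.75) + (-0.5)·(-3.25) + (0.5)·(1.75) + (3.5)·(-0.25)) / 3 = -4.5/3 = -1.5
  S[V,V] = ((1.75)·(1.75) + (-3.25)·(-3.25) + (1.75)·(1.75) + (-0.25)·(-0.25)) / 3 = 16.75/3 = 5.5833

S is symmetric (S[j,i] = S[i,j]). Assembling:

S = [[8.3333, -1.5],
 [-1.5, 5.5833]]


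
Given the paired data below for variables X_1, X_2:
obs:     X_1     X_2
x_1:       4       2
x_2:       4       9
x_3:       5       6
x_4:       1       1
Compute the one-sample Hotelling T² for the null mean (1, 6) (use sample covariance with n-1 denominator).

Step 1 — sample mean vector:
  mean(X_1) = (4 + 4 + 5 + 1) / 4 = 14/4 = 3.5
  mean(X_2) = (2 + 9 + 6 + 1) / 4 = 18/4 = 4.5
  x̄ = (3.5, 4.5),  deviation x̄ - mu_0 = (3.5, 4.5) - (1, 6) = (2.5, -1.5).

Step 2 — sample covariance matrix, S[i,j] = (1/(n-1)) · Σ_k (x_{k,i} - mean_i) · (x_{k,j} - mean_j), divisor n-1 = 3:
  S[X_1,X_1] = ((0.5)·(0.5) + (0.5)·(0.5) + (1.5)·(1.5) + (-2.5)·(-2.5)) / 3 = 9/3 = 3
  S[X_1,X_2] = ((0.5)·(-2.5) + (0.5)·(4.5) + (1.5)·(1.5) + (-2.5)·(-3.5)) / 3 = 12/3 = 4
  S[X_2,X_2] = ((-2.5)·(-2.5) + (4.5)·(4.5) + (1.5)·(1.5) + (-3.5)·(-3.5)) / 3 = 41/3 = 13.6667
  S = [[3, 4],
 [4, 13.6667]].

Step 3 — invert S. det(S) = 3·13.6667 - (4)² = 25.
  S^{-1} = (1/det) · [[d, -b], [-b, a]] = [[0.5467, -0.16],
 [-0.16, 0.12]].

Step 4 — quadratic form (x̄ - mu_0)^T · S^{-1} · (x̄ - mu_0):
  S^{-1} · (x̄ - mu_0) = (1.6067, -0.58),
  (x̄ - mu_0)^T · [...] = (2.5)·(1.6067) + (-1.5)·(-0.58) = 4.8867.

Step 5 — scale by n: T² = 4 · 4.8867 = 19.5467.

T² ≈ 19.5467


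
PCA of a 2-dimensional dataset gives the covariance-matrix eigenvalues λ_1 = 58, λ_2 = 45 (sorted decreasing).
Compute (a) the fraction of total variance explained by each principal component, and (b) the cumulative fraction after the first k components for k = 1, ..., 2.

Step 1 — total variance = trace(Sigma) = Σ λ_i = 58 + 45 = 103.

Step 2 — fraction explained by component i = λ_i / Σ λ:
  PC1: 58/103 = 0.5631
  PC2: 45/103 = 0.4369

Step 3 — cumulative fraction after k components = (λ_1 + ... + λ_k) / Σ λ:
  k = 1: 58/103 = 0.5631
  k = 2: (58 + 45)/103 = 103/103 = 1

Summary (fraction, with percent):

explained: PC1 0.5631 (56.31%), PC2 0.4369 (43.69%);  cumulative: 0.5631, 1
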